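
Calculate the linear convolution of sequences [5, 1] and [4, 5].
y[0] = 5×4 = 20; y[1] = 5×5 + 1×4 = 29; y[2] = 1×5 = 5

[20, 29, 5]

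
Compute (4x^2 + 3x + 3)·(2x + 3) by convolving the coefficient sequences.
Ascending coefficients: a = [3, 3, 4], b = [3, 2]. c[0] = 3×3 = 9; c[1] = 3×2 + 3×3 = 15; c[2] = 3×2 + 4×3 = 18; c[3] = 4×2 = 8. Result coefficients: [9, 15, 18, 8] → 8x^3 + 18x^2 + 15x + 9

8x^3 + 18x^2 + 15x + 9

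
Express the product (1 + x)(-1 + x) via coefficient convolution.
Ascending coefficients: a = [1, 1], b = [-1, 1]. c[0] = 1×-1 = -1; c[1] = 1×1 + 1×-1 = 0; c[2] = 1×1 = 1. Result coefficients: [-1, 0, 1] → -1 + x^2

-1 + x^2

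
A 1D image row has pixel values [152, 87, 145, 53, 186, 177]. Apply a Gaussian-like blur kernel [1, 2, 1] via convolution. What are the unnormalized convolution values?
Convolve image row [152, 87, 145, 53, 186, 177] with kernel [1, 2, 1]: y[0] = 152×1 = 152; y[1] = 152×2 + 87×1 = 391; y[2] = 152×1 + 87×2 + 145×1 = 471; y[3] = 87×1 + 145×2 + 53×1 = 430; y[4] = 145×1 + 53×2 + 186×1 = 437; y[5] = 53×1 + 186×2 + 177×1 = 602; y[6] = 186×1 + 177×2 = 540; y[7] = 177×1 = 177 → [152, 391, 471, 430, 437, 602, 540, 177]. Normalization factor = sum(kernel) = 4.

[152, 391, 471, 430, 437, 602, 540, 177]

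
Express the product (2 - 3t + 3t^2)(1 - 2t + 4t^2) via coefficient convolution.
Ascending coefficients: a = [2, -3, 3], b = [1, -2, 4]. c[0] = 2×1 = 2; c[1] = 2×-2 + -3×1 = -7; c[2] = 2×4 + -3×-2 + 3×1 = 17; c[3] = -3×4 + 3×-2 = -18; c[4] = 3×4 = 12. Result coefficients: [2, -7, 17, -18, 12] → 2 - 7t + 17t^2 - 18t^3 + 12t^4

2 - 7t + 17t^2 - 18t^3 + 12t^4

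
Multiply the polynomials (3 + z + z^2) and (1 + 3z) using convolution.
Ascending coefficients: a = [3, 1, 1], b = [1, 3]. c[0] = 3×1 = 3; c[1] = 3×3 + 1×1 = 10; c[2] = 1×3 + 1×1 = 4; c[3] = 1×3 = 3. Result coefficients: [3, 10, 4, 3] → 3 + 10z + 4z^2 + 3z^3

3 + 10z + 4z^2 + 3z^3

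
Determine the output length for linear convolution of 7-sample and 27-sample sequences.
Linear/full convolution length: m + n - 1 = 7 + 27 - 1 = 33

33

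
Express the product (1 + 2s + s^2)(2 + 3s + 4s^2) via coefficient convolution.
Ascending coefficients: a = [1, 2, 1], b = [2, 3, 4]. c[0] = 1×2 = 2; c[1] = 1×3 + 2×2 = 7; c[2] = 1×4 + 2×3 + 1×2 = 12; c[3] = 2×4 + 1×3 = 11; c[4] = 1×4 = 4. Result coefficients: [2, 7, 12, 11, 4] → 2 + 7s + 12s^2 + 11s^3 + 4s^4

2 + 7s + 12s^2 + 11s^3 + 4s^4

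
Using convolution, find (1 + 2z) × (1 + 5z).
Ascending coefficients: a = [1, 2], b = [1, 5]. c[0] = 1×1 = 1; c[1] = 1×5 + 2×1 = 7; c[2] = 2×5 = 10. Result coefficients: [1, 7, 10] → 1 + 7z + 10z^2

1 + 7z + 10z^2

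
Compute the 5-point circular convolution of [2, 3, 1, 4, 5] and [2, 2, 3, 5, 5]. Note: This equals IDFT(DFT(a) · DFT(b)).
Either evaluate y[k] = Σ_j a[j]·b[(k-j) mod 5] directly, or use IDFT(DFT(a) · DFT(b)). y[0] = 2×2 + 3×5 + 1×5 + 4×3 + 5×2 = 46; y[1] = 2×2 + 3×2 + 1×5 + 4×5 + 5×3 = 50; y[2] = 2×3 + 3×2 + 1×2 + 4×5 + 5×5 = 59; y[3] = 2×5 + 3×3 + 1×2 + 4×2 + 5×5 = 54; y[4] = 2×5 + 3×5 + 1×3 + 4×2 + 5×2 = 46. Result: [46, 50, 59, 54, 46]

[46, 50, 59, 54, 46]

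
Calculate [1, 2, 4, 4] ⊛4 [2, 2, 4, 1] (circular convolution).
Use y[k] = Σ_j f[j]·g[(k-j) mod 4]. y[0] = 1×2 + 2×1 + 4×4 + 4×2 = 28; y[1] = 1×2 + 2×2 + 4×1 + 4×4 = 26; y[2] = 1×4 + 2×2 + 4×2 + 4×1 = 20; y[3] = 1×1 + 2×4 + 4×2 + 4×2 = 25. Result: [28, 26, 20, 25]

[28, 26, 20, 25]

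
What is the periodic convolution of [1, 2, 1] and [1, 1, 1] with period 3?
Use y[k] = Σ_j s[j]·t[(k-j) mod 3]. y[0] = 1×1 + 2×1 + 1×1 = 4; y[1] = 1×1 + 2×1 + 1×1 = 4; y[2] = 1×1 + 2×1 + 1×1 = 4. Result: [4, 4, 4]

[4, 4, 4]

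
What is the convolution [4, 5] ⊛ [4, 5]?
y[0] = 4×4 = 16; y[1] = 4×5 + 5×4 = 40; y[2] = 5×5 = 25

[16, 40, 25]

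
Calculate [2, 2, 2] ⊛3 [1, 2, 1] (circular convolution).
Use y[k] = Σ_j s[j]·t[(k-j) mod 3]. y[0] = 2×1 + 2×1 + 2×2 = 8; y[1] = 2×2 + 2×1 + 2×1 = 8; y[2] = 2×1 + 2×2 + 2×1 = 8. Result: [8, 8, 8]

[8, 8, 8]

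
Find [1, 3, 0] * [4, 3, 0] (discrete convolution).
y[0] = 1×4 = 4; y[1] = 1×3 + 3×4 = 15; y[2] = 1×0 + 3×3 + 0×4 = 9; y[3] = 3×0 + 0×3 = 0; y[4] = 0×0 = 0

[4, 15, 9, 0, 0]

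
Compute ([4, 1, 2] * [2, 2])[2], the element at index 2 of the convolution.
Use y[k] = Σ_i a[i]·b[k-i] at k=2. y[2] = 1×2 + 2×2 = 6

6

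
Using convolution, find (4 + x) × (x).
Ascending coefficients: a = [4, 1], b = [0, 1]. c[0] = 4×0 = 0; c[1] = 4×1 + 1×0 = 4; c[2] = 1×1 = 1. Result coefficients: [0, 4, 1] → 4x + x^2

4x + x^2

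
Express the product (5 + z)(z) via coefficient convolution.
Ascending coefficients: a = [5, 1], b = [0, 1]. c[0] = 5×0 = 0; c[1] = 5×1 + 1×0 = 5; c[2] = 1×1 = 1. Result coefficients: [0, 5, 1] → 5z + z^2

5z + z^2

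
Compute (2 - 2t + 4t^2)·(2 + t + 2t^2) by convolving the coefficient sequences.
Ascending coefficients: a = [2, -2, 4], b = [2, 1, 2]. c[0] = 2×2 = 4; c[1] = 2×1 + -2×2 = -2; c[2] = 2×2 + -2×1 + 4×2 = 10; c[3] = -2×2 + 4×1 = 0; c[4] = 4×2 = 8. Result coefficients: [4, -2, 10, 0, 8] → 4 - 2t + 10t^2 + 8t^4

4 - 2t + 10t^2 + 8t^4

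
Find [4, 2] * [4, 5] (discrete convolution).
y[0] = 4×4 = 16; y[1] = 4×5 + 2×4 = 28; y[2] = 2×5 = 10

[16, 28, 10]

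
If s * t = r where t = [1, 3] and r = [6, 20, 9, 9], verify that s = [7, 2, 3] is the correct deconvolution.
Forward-compute [7, 2, 3] * [1, 3]: r[0] = 7×1 = 7; r[1] = 7×3 + 2×1 = 23; r[2] = 2×3 + 3×1 = 9; r[3] = 3×3 = 9 → [7, 23, 9, 9]. Does not match given r = [6, 20, 9, 9].

Not verified. [7, 2, 3] * [1, 3] = [7, 23, 9, 9], which differs from [6, 20, 9, 9] at index 0.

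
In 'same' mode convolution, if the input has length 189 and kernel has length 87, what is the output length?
'Same' mode returns an output with the same length as the input: 189

189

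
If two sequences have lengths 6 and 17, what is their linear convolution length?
Linear/full convolution length: m + n - 1 = 6 + 17 - 1 = 22

22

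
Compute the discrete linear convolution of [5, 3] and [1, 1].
y[0] = 5×1 = 5; y[1] = 5×1 + 3×1 = 8; y[2] = 3×1 = 3

[5, 8, 3]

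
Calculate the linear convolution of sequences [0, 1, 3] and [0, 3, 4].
y[0] = 0×0 = 0; y[1] = 0×3 + 1×0 = 0; y[2] = 0×4 + 1×3 + 3×0 = 3; y[3] = 1×4 + 3×3 = 13; y[4] = 3×4 = 12

[0, 0, 3, 13, 12]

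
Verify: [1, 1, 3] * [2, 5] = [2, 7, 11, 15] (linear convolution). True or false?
Recompute linear convolution of [1, 1, 3] and [2, 5]: y[0] = 1×2 = 2; y[1] = 1×5 + 1×2 = 7; y[2] = 1×5 + 3×2 = 11; y[3] = 3×5 = 15 → [2, 7, 11, 15]. Given [2, 7, 11, 15] matches, so answer: Yes

Yes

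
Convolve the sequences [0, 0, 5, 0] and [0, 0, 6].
y[0] = 0×0 = 0; y[1] = 0×0 + 0×0 = 0; y[2] = 0×6 + 0×0 + 5×0 = 0; y[3] = 0×6 + 5×0 + 0×0 = 0; y[4] = 5×6 + 0×0 = 30; y[5] = 0×6 = 0

[0, 0, 0, 0, 30, 0]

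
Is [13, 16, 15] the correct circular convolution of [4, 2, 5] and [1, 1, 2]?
Recompute circular convolution of [4, 2, 5] and [1, 1, 2]: y[0] = 4×1 + 2×2 + 5×1 = 13; y[1] = 4×1 + 2×1 + 5×2 = 16; y[2] = 4×2 + 2×1 + 5×1 = 15 → [13, 16, 15]. Given [13, 16, 15] matches, so answer: Yes

Yes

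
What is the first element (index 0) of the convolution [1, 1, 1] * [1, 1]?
Use y[k] = Σ_i a[i]·b[k-i] at k=0. y[0] = 1×1 = 1

1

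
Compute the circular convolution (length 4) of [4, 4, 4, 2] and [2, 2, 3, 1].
Use y[k] = Σ_j a[j]·b[(k-j) mod 4]. y[0] = 4×2 + 4×1 + 4×3 + 2×2 = 28; y[1] = 4×2 + 4×2 + 4×1 + 2×3 = 26; y[2] = 4×3 + 4×2 + 4×2 + 2×1 = 30; y[3] = 4×1 + 4×3 + 4×2 + 2×2 = 28. Result: [28, 26, 30, 28]

[28, 26, 30, 28]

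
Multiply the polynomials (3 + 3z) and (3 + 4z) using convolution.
Ascending coefficients: a = [3, 3], b = [3, 4]. c[0] = 3×3 = 9; c[1] = 3×4 + 3×3 = 21; c[2] = 3×4 = 12. Result coefficients: [9, 21, 12] → 9 + 21z + 12z^2

9 + 21z + 12z^2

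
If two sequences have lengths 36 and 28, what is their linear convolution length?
Linear/full convolution length: m + n - 1 = 36 + 28 - 1 = 63

63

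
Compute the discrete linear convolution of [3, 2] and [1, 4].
y[0] = 3×1 = 3; y[1] = 3×4 + 2×1 = 14; y[2] = 2×4 = 8

[3, 14, 8]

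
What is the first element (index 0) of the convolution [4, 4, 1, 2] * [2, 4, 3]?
Use y[k] = Σ_i a[i]·b[k-i] at k=0. y[0] = 4×2 = 8

8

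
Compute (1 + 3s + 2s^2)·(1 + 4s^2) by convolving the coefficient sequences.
Ascending coefficients: a = [1, 3, 2], b = [1, 0, 4]. c[0] = 1×1 = 1; c[1] = 1×0 + 3×1 = 3; c[2] = 1×4 + 3×0 + 2×1 = 6; c[3] = 3×4 + 2×0 = 12; c[4] = 2×4 = 8. Result coefficients: [1, 3, 6, 12, 8] → 1 + 3s + 6s^2 + 12s^3 + 8s^4

1 + 3s + 6s^2 + 12s^3 + 8s^4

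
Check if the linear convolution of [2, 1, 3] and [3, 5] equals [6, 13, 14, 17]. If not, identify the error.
Recompute linear convolution of [2, 1, 3] and [3, 5]: y[0] = 2×3 = 6; y[1] = 2×5 + 1×3 = 13; y[2] = 1×5 + 3×3 = 14; y[3] = 3×5 = 15 → [6, 13, 14, 15]. Compare to given [6, 13, 14, 17]: they differ at index 3: given 17, correct 15, so answer: No

No. Error at index 3: given 17, correct 15.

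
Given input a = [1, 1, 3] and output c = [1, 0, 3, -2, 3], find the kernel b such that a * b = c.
Output length 5 = len(a) + len(b) - 1 ⇒ len(b) = 3. Solve b forward using b[k] = (c[k] - Σ_{i≥1} a[i]·b[k-i]) / a[0]: b[0] = c[0] / a[0] = 1 / 1 = 1; b[1] = (c[1] - 1×1) / a[0] = (0 - 1×1) / 1 = -1; b[2] = (c[2] - 1×-1 - 3×1) / a[0] = (3 - 1×-1 - 3×1) / 1 = 1. So b = [1, -1, 1]. Forward-check [1, 1, 3] * [1, -1, 1]: c[0] = 1×1 = 1; c[1] = 1×-1 + 1×1 = 0; c[2] = 1×1 + 1×-1 + 3×1 = 3; c[3] = 1×1 + 3×-1 = -2; c[4] = 3×1 = 3 → [1, 0, 3, -2, 3] ✓

[1, -1, 1]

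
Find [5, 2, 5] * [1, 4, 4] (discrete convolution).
y[0] = 5×1 = 5; y[1] = 5×4 + 2×1 = 22; y[2] = 5×4 + 2×4 + 5×1 = 33; y[3] = 2×4 + 5×4 = 28; y[4] = 5×4 = 20

[5, 22, 33, 28, 20]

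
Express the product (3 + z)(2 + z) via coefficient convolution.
Ascending coefficients: a = [3, 1], b = [2, 1]. c[0] = 3×2 = 6; c[1] = 3×1 + 1×2 = 5; c[2] = 1×1 = 1. Result coefficients: [6, 5, 1] → 6 + 5z + z^2

6 + 5z + z^2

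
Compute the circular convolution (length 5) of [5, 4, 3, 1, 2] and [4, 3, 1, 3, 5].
Use y[k] = Σ_j x[j]·h[(k-j) mod 5]. y[0] = 5×4 + 4×5 + 3×3 + 1×1 + 2×3 = 56; y[1] = 5×3 + 4×4 + 3×5 + 1×3 + 2×1 = 51; y[2] = 5×1 + 4×3 + 3×4 + 1×5 + 2×3 = 40; y[3] = 5×3 + 4×1 + 3×3 + 1×4 + 2×5 = 42; y[4] = 5×5 + 4×3 + 3×1 + 1×3 + 2×4 = 51. Result: [56, 51, 40, 42, 51]

[56, 51, 40, 42, 51]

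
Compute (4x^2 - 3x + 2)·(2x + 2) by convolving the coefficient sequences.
Ascending coefficients: a = [2, -3, 4], b = [2, 2]. c[0] = 2×2 = 4; c[1] = 2×2 + -3×2 = -2; c[2] = -3×2 + 4×2 = 2; c[3] = 4×2 = 8. Result coefficients: [4, -2, 2, 8] → 8x^3 + 2x^2 - 2x + 4

8x^3 + 2x^2 - 2x + 4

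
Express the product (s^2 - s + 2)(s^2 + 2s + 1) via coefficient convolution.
Ascending coefficients: a = [2, -1, 1], b = [1, 2, 1]. c[0] = 2×1 = 2; c[1] = 2×2 + -1×1 = 3; c[2] = 2×1 + -1×2 + 1×1 = 1; c[3] = -1×1 + 1×2 = 1; c[4] = 1×1 = 1. Result coefficients: [2, 3, 1, 1, 1] → s^4 + s^3 + s^2 + 3s + 2

s^4 + s^3 + s^2 + 3s + 2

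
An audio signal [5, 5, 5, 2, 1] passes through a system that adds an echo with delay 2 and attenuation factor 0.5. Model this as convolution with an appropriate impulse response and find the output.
Direct-path + delayed-attenuated-path model → impulse response h = [1, 0, 0.5] (1 at lag 0, 0.5 at lag 2). Output y[n] = x[n] + 0.5·x[n - 2] (with x[n] = 0 outside 0..4): y[0] = 5 + 0.5×0 = 5; y[1] = 5 + 0.5×0 = 5; y[2] = 5 + 0.5×5 = 7.5; y[3] = 2 + 0.5×5 = 4.5; y[4] = 1 + 0.5×5 = 3.5; y[5] = 0 + 0.5×2 = 1.0; y[6] = 0 + 0.5×1 = 0.5. So y = [5, 5, 7.5, 4.5, 3.5, 1.0, 0.5]

[5, 5, 7.5, 4.5, 3.5, 1.0, 0.5]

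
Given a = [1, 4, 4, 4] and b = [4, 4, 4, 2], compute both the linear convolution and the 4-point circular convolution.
Linear: y_lin[0] = 1×4 = 4; y_lin[1] = 1×4 + 4×4 = 20; y_lin[2] = 1×4 + 4×4 + 4×4 = 36; y_lin[3] = 1×2 + 4×4 + 4×4 + 4×4 = 50; y_lin[4] = 4×2 + 4×4 + 4×4 = 40; y_lin[5] = 4×2 + 4×4 = 24; y_lin[6] = 4×2 = 8 → [4, 20, 36, 50, 40, 24, 8]. Circular (length 4): y[0] = 1×4 + 4×2 + 4×4 + 4×4 = 44; y[1] = 1×4 + 4×4 + 4×2 + 4×4 = 44; y[2] = 1×4 + 4×4 + 4×4 + 4×2 = 44; y[3] = 1×2 + 4×4 + 4×4 + 4×4 = 50 → [44, 44, 44, 50]

Linear: [4, 20, 36, 50, 40, 24, 8], Circular: [44, 44, 44, 50]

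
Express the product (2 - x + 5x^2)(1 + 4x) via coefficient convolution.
Ascending coefficients: a = [2, -1, 5], b = [1, 4]. c[0] = 2×1 = 2; c[1] = 2×4 + -1×1 = 7; c[2] = -1×4 + 5×1 = 1; c[3] = 5×4 = 20. Result coefficients: [2, 7, 1, 20] → 2 + 7x + x^2 + 20x^3

2 + 7x + x^2 + 20x^3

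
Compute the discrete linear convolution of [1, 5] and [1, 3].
y[0] = 1×1 = 1; y[1] = 1×3 + 5×1 = 8; y[2] = 5×3 = 15

[1, 8, 15]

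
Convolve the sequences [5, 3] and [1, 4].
y[0] = 5×1 = 5; y[1] = 5×4 + 3×1 = 23; y[2] = 3×4 = 12

[5, 23, 12]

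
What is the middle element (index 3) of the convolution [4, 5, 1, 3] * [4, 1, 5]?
Use y[k] = Σ_i a[i]·b[k-i] at k=3. y[3] = 5×5 + 1×1 + 3×4 = 38

38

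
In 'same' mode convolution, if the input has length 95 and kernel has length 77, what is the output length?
'Same' mode returns an output with the same length as the input: 95

95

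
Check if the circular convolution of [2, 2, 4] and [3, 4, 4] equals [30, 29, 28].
Recompute circular convolution of [2, 2, 4] and [3, 4, 4]: y[0] = 2×3 + 2×4 + 4×4 = 30; y[1] = 2×4 + 2×3 + 4×4 = 30; y[2] = 2×4 + 2×4 + 4×3 = 28 → [30, 30, 28]. Compare to given [30, 29, 28]: they differ at index 1: given 29, correct 30, so answer: No

No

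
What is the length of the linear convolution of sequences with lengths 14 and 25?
Linear/full convolution length: m + n - 1 = 14 + 25 - 1 = 38

38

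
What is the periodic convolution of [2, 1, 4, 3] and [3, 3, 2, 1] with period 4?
Use y[k] = Σ_j a[j]·b[(k-j) mod 4]. y[0] = 2×3 + 1×1 + 4×2 + 3×3 = 24; y[1] = 2×3 + 1×3 + 4×1 + 3×2 = 19; y[2] = 2×2 + 1×3 + 4×3 + 3×1 = 22; y[3] = 2×1 + 1×2 + 4×3 + 3×3 = 25. Result: [24, 19, 22, 25]

[24, 19, 22, 25]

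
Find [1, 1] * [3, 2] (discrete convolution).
y[0] = 1×3 = 3; y[1] = 1×2 + 1×3 = 5; y[2] = 1×2 = 2

[3, 5, 2]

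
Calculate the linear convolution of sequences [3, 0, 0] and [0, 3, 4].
y[0] = 3×0 = 0; y[1] = 3×3 + 0×0 = 9; y[2] = 3×4 + 0×3 + 0×0 = 12; y[3] = 0×4 + 0×3 = 0; y[4] = 0×4 = 0

[0, 9, 12, 0, 0]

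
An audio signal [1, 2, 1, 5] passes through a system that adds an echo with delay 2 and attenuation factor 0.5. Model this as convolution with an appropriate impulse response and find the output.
Direct-path + delayed-attenuated-path model → impulse response h = [1, 0, 0.5] (1 at lag 0, 0.5 at lag 2). Output y[n] = x[n] + 0.5·x[n - 2] (with x[n] = 0 outside 0..3): y[0] = 1 + 0.5×0 = 1; y[1] = 2 + 0.5×0 = 2; y[2] = 1 + 0.5×1 = 1.5; y[3] = 5 + 0.5×2 = 6.0; y[4] = 0 + 0.5×1 = 0.5; y[5] = 0 + 0.5×5 = 2.5. So y = [1, 2, 1.5, 6.0, 0.5, 2.5]

[1, 2, 1.5, 6.0, 0.5, 2.5]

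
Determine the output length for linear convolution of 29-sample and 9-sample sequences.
Linear/full convolution length: m + n - 1 = 29 + 9 - 1 = 37

37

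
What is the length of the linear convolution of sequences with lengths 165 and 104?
Linear/full convolution length: m + n - 1 = 165 + 104 - 1 = 268

268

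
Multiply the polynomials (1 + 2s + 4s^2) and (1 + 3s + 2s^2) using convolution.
Ascending coefficients: a = [1, 2, 4], b = [1, 3, 2]. c[0] = 1×1 = 1; c[1] = 1×3 + 2×1 = 5; c[2] = 1×2 + 2×3 + 4×1 = 12; c[3] = 2×2 + 4×3 = 16; c[4] = 4×2 = 8. Result coefficients: [1, 5, 12, 16, 8] → 1 + 5s + 12s^2 + 16s^3 + 8s^4

1 + 5s + 12s^2 + 16s^3 + 8s^4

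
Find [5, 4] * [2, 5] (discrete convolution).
y[0] = 5×2 = 10; y[1] = 5×5 + 4×2 = 33; y[2] = 4×5 = 20

[10, 33, 20]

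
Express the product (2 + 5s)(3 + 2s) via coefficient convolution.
Ascending coefficients: a = [2, 5], b = [3, 2]. c[0] = 2×3 = 6; c[1] = 2×2 + 5×3 = 19; c[2] = 5×2 = 10. Result coefficients: [6, 19, 10] → 6 + 19s + 10s^2

6 + 19s + 10s^2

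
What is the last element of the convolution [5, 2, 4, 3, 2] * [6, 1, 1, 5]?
Use y[k] = Σ_i a[i]·b[k-i] at k=7. y[7] = 2×5 = 10

10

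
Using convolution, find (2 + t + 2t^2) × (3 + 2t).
Ascending coefficients: a = [2, 1, 2], b = [3, 2]. c[0] = 2×3 = 6; c[1] = 2×2 + 1×3 = 7; c[2] = 1×2 + 2×3 = 8; c[3] = 2×2 = 4. Result coefficients: [6, 7, 8, 4] → 6 + 7t + 8t^2 + 4t^3

6 + 7t + 8t^2 + 4t^3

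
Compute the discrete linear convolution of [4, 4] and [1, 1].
y[0] = 4×1 = 4; y[1] = 4×1 + 4×1 = 8; y[2] = 4×1 = 4

[4, 8, 4]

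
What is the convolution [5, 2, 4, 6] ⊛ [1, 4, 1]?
y[0] = 5×1 = 5; y[1] = 5×4 + 2×1 = 22; y[2] = 5×1 + 2×4 + 4×1 = 17; y[3] = 2×1 + 4×4 + 6×1 = 24; y[4] = 4×1 + 6×4 = 28; y[5] = 6×1 = 6

[5, 22, 17, 24, 28, 6]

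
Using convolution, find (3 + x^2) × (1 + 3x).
Ascending coefficients: a = [3, 0, 1], b = [1, 3]. c[0] = 3×1 = 3; c[1] = 3×3 + 0×1 = 9; c[2] = 0×3 + 1×1 = 1; c[3] = 1×3 = 3. Result coefficients: [3, 9, 1, 3] → 3 + 9x + x^2 + 3x^3

3 + 9x + x^2 + 3x^3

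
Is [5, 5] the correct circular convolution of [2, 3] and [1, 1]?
Recompute circular convolution of [2, 3] and [1, 1]: y[0] = 2×1 + 3×1 = 5; y[1] = 2×1 + 3×1 = 5 → [5, 5]. Given [5, 5] matches, so answer: Yes

Yes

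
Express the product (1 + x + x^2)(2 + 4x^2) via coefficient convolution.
Ascending coefficients: a = [1, 1, 1], b = [2, 0, 4]. c[0] = 1×2 = 2; c[1] = 1×0 + 1×2 = 2; c[2] = 1×4 + 1×0 + 1×2 = 6; c[3] = 1×4 + 1×0 = 4; c[4] = 1×4 = 4. Result coefficients: [2, 2, 6, 4, 4] → 2 + 2x + 6x^2 + 4x^3 + 4x^4

2 + 2x + 6x^2 + 4x^3 + 4x^4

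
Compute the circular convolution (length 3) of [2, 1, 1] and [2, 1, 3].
Use y[k] = Σ_j f[j]·g[(k-j) mod 3]. y[0] = 2×2 + 1×3 + 1×1 = 8; y[1] = 2×1 + 1×2 + 1×3 = 7; y[2] = 2×3 + 1×1 + 1×2 = 9. Result: [8, 7, 9]

[8, 7, 9]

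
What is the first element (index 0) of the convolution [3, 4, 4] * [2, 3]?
Use y[k] = Σ_i a[i]·b[k-i] at k=0. y[0] = 3×2 = 6

6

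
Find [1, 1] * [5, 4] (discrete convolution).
y[0] = 1×5 = 5; y[1] = 1×4 + 1×5 = 9; y[2] = 1×4 = 4

[5, 9, 4]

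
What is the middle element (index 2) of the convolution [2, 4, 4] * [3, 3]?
Use y[k] = Σ_i a[i]·b[k-i] at k=2. y[2] = 4×3 + 4×3 = 24

24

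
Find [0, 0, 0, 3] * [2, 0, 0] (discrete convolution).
y[0] = 0×2 = 0; y[1] = 0×0 + 0×2 = 0; y[2] = 0×0 + 0×0 + 0×2 = 0; y[3] = 0×0 + 0×0 + 3×2 = 6; y[4] = 0×0 + 3×0 = 0; y[5] = 3×0 = 0

[0, 0, 0, 6, 0, 0]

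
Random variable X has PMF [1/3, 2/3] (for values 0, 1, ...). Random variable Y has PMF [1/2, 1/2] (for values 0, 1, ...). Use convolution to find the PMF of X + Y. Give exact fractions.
P(X+Y=k) = Σ_i P(X=i)·P(Y=k-i) — a convolution of [1/3, 2/3] and [1/2, 1/2]. P(X+Y=0) = (1/3)×(1/2) = 1/6; P(X+Y=1) = (1/3)×(1/2) + (2/3)×(1/2) = 1/6 + 1/3 = 1/2; P(X+Y=2) = (2/3)×(1/2) = 1/3. PMF: [1/6, 1/2, 1/3] (sums to 1 ✓)

[1/6, 1/2, 1/3]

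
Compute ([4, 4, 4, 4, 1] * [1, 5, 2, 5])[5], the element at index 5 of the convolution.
Use y[k] = Σ_i a[i]·b[k-i] at k=5. y[5] = 4×5 + 4×2 + 1×5 = 33

33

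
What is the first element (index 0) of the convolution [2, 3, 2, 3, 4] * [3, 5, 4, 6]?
Use y[k] = Σ_i a[i]·b[k-i] at k=0. y[0] = 2×3 = 6

6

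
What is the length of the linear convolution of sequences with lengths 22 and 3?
Linear/full convolution length: m + n - 1 = 22 + 3 - 1 = 24

24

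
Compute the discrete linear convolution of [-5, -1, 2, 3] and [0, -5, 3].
y[0] = -5×0 = 0; y[1] = -5×-5 + -1×0 = 25; y[2] = -5×3 + -1×-5 + 2×0 = -10; y[3] = -1×3 + 2×-5 + 3×0 = -13; y[4] = 2×3 + 3×-5 = -9; y[5] = 3×3 = 9

[0, 25, -10, -13, -9, 9]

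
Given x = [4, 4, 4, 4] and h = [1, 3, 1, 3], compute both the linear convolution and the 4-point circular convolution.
Linear: y_lin[0] = 4×1 = 4; y_lin[1] = 4×3 + 4×1 = 16; y_lin[2] = 4×1 + 4×3 + 4×1 = 20; y_lin[3] = 4×3 + 4×1 + 4×3 + 4×1 = 32; y_lin[4] = 4×3 + 4×1 + 4×3 = 28; y_lin[5] = 4×3 + 4×1 = 16; y_lin[6] = 4×3 = 12 → [4, 16, 20, 32, 28, 16, 12]. Circular (length 4): y[0] = 4×1 + 4×3 + 4×1 + 4×3 = 32; y[1] = 4×3 + 4×1 + 4×3 + 4×1 = 32; y[2] = 4×1 + 4×3 + 4×1 + 4×3 = 32; y[3] = 4×3 + 4×1 + 4×3 + 4×1 = 32 → [32, 32, 32, 32]

Linear: [4, 16, 20, 32, 28, 16, 12], Circular: [32, 32, 32, 32]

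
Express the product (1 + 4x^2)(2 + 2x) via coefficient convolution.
Ascending coefficients: a = [1, 0, 4], b = [2, 2]. c[0] = 1×2 = 2; c[1] = 1×2 + 0×2 = 2; c[2] = 0×2 + 4×2 = 8; c[3] = 4×2 = 8. Result coefficients: [2, 2, 8, 8] → 2 + 2x + 8x^2 + 8x^3

2 + 2x + 8x^2 + 8x^3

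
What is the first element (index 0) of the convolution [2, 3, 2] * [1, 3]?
Use y[k] = Σ_i a[i]·b[k-i] at k=0. y[0] = 2×1 = 2

2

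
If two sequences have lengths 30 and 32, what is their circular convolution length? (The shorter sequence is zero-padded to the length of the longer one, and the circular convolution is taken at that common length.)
Circular convolution (zero-padding the shorter input) has length max(m, n) = max(30, 32) = 32

32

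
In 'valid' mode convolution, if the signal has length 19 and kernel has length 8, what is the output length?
'Valid' mode counts only positions where the kernel fully overlaps the signal: m - n + 1 = 19 - 8 + 1 = 12

12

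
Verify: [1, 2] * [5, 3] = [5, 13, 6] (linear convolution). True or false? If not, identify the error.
Recompute linear convolution of [1, 2] and [5, 3]: y[0] = 1×5 = 5; y[1] = 1×3 + 2×5 = 13; y[2] = 2×3 = 6 → [5, 13, 6]. Given [5, 13, 6] matches, so answer: Yes

Yes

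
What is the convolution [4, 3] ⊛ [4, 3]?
y[0] = 4×4 = 16; y[1] = 4×3 + 3×4 = 24; y[2] = 3×3 = 9

[16, 24, 9]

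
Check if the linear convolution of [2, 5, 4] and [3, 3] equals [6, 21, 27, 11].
Recompute linear convolution of [2, 5, 4] and [3, 3]: y[0] = 2×3 = 6; y[1] = 2×3 + 5×3 = 21; y[2] = 5×3 + 4×3 = 27; y[3] = 4×3 = 12 → [6, 21, 27, 12]. Compare to given [6, 21, 27, 11]: they differ at index 3: given 11, correct 12, so answer: No

No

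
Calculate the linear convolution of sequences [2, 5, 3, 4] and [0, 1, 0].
y[0] = 2×0 = 0; y[1] = 2×1 + 5×0 = 2; y[2] = 2×0 + 5×1 + 3×0 = 5; y[3] = 5×0 + 3×1 + 4×0 = 3; y[4] = 3×0 + 4×1 = 4; y[5] = 4×0 = 0

[0, 2, 5, 3, 4, 0]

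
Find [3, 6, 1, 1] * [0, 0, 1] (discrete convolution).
y[0] = 3×0 = 0; y[1] = 3×0 + 6×0 = 0; y[2] = 3×1 + 6×0 + 1×0 = 3; y[3] = 6×1 + 1×0 + 1×0 = 6; y[4] = 1×1 + 1×0 = 1; y[5] = 1×1 = 1

[0, 0, 3, 6, 1, 1]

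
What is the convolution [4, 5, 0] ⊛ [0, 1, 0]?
y[0] = 4×0 = 0; y[1] = 4×1 + 5×0 = 4; y[2] = 4×0 + 5×1 + 0×0 = 5; y[3] = 5×0 + 0×1 = 0; y[4] = 0×0 = 0

[0, 4, 5, 0, 0]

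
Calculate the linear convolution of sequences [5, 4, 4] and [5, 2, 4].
y[0] = 5×5 = 25; y[1] = 5×2 + 4×5 = 30; y[2] = 5×4 + 4×2 + 4×5 = 48; y[3] = 4×4 + 4×2 = 24; y[4] = 4×4 = 16

[25, 30, 48, 24, 16]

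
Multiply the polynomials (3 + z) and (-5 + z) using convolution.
Ascending coefficients: a = [3, 1], b = [-5, 1]. c[0] = 3×-5 = -15; c[1] = 3×1 + 1×-5 = -2; c[2] = 1×1 = 1. Result coefficients: [-15, -2, 1] → -15 - 2z + z^2

-15 - 2z + z^2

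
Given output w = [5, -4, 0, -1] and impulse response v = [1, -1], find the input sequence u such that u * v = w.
Deconvolve w=[5, -4, 0, -1] by v=[1, -1]. Since v[0]=1, solve forward: u[0] = w[0] / 1 = 5; u[1] = (w[1] - 5×-1) / 1 = 1; u[2] = (w[2] - 1×-1) / 1 = 1. So u = [5, 1, 1]. Check by forward convolution: w[0] = 5×1 = 5; w[1] = 5×-1 + 1×1 = -4; w[2] = 1×-1 + 1×1 = 0; w[3] = 1×-1 = -1

[5, 1, 1]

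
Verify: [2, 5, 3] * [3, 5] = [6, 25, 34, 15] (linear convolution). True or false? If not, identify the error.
Recompute linear convolution of [2, 5, 3] and [3, 5]: y[0] = 2×3 = 6; y[1] = 2×5 + 5×3 = 25; y[2] = 5×5 + 3×3 = 34; y[3] = 3×5 = 15 → [6, 25, 34, 15]. Given [6, 25, 34, 15] matches, so answer: Yes

Yes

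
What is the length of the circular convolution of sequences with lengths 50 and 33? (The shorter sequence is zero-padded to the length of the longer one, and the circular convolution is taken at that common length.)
Circular convolution (zero-padding the shorter input) has length max(m, n) = max(50, 33) = 50

50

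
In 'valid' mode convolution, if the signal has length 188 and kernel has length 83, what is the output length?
'Valid' mode counts only positions where the kernel fully overlaps the signal: m - n + 1 = 188 - 83 + 1 = 106

106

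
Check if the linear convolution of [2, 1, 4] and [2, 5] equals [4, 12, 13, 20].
Recompute linear convolution of [2, 1, 4] and [2, 5]: y[0] = 2×2 = 4; y[1] = 2×5 + 1×2 = 12; y[2] = 1×5 + 4×2 = 13; y[3] = 4×5 = 20 → [4, 12, 13, 20]. Given [4, 12, 13, 20] matches, so answer: Yes

Yes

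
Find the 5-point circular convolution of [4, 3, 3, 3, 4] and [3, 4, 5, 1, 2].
Use y[k] = Σ_j a[j]·b[(k-j) mod 5]. y[0] = 4×3 + 3×2 + 3×1 + 3×5 + 4×4 = 52; y[1] = 4×4 + 3×3 + 3×2 + 3×1 + 4×5 = 54; y[2] = 4×5 + 3×4 + 3×3 + 3×2 + 4×1 = 51; y[3] = 4×1 + 3×5 + 3×4 + 3×3 + 4×2 = 48; y[4] = 4×2 + 3×1 + 3×5 + 3×4 + 4×3 = 50. Result: [52, 54, 51, 48, 50]

[52, 54, 51, 48, 50]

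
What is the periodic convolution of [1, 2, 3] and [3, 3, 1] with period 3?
Use y[k] = Σ_j a[j]·b[(k-j) mod 3]. y[0] = 1×3 + 2×1 + 3×3 = 14; y[1] = 1×3 + 2×3 + 3×1 = 12; y[2] = 1×1 + 2×3 + 3×3 = 16. Result: [14, 12, 16]

[14, 12, 16]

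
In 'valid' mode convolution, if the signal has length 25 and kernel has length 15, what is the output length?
'Valid' mode counts only positions where the kernel fully overlaps the signal: m - n + 1 = 25 - 15 + 1 = 11

11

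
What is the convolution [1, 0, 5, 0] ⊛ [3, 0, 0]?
y[0] = 1×3 = 3; y[1] = 1×0 + 0×3 = 0; y[2] = 1×0 + 0×0 + 5×3 = 15; y[3] = 0×0 + 5×0 + 0×3 = 0; y[4] = 5×0 + 0×0 = 0; y[5] = 0×0 = 0

[3, 0, 15, 0, 0, 0]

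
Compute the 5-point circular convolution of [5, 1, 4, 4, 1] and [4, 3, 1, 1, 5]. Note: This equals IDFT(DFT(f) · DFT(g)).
Either evaluate y[k] = Σ_j f[j]·g[(k-j) mod 5] directly, or use IDFT(DFT(f) · DFT(g)). y[0] = 5×4 + 1×5 + 4×1 + 4×1 + 1×3 = 36; y[1] = 5×3 + 1×4 + 4×5 + 4×1 + 1×1 = 44; y[2] = 5×1 + 1×3 + 4×4 + 4×5 + 1×1 = 45; y[3] = 5×1 + 1×1 + 4×3 + 4×4 + 1×5 = 39; y[4] = 5×5 + 1×1 + 4×1 + 4×3 + 1×4 = 46. Result: [36, 44, 45, 39, 46]

[36, 44, 45, 39, 46]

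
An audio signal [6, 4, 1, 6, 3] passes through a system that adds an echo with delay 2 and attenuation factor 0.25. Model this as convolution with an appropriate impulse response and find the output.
Direct-path + delayed-attenuated-path model → impulse response h = [1, 0, 0.25] (1 at lag 0, 0.25 at lag 2). Output y[n] = x[n] + 0.25·x[n - 2] (with x[n] = 0 outside 0..4): y[0] = 6 + 0.25×0 = 6; y[1] = 4 + 0.25×0 = 4; y[2] = 1 + 0.25×6 = 2.5; y[3] = 6 + 0.25×4 = 7.0; y[4] = 3 + 0.25×1 = 3.25; y[5] = 0 + 0.25×6 = 1.5; y[6] = 0 + 0.25×3 = 0.75. So y = [6, 4, 2.5, 7.0, 3.25, 1.5, 0.75]

[6, 4, 2.5, 7.0, 3.25, 1.5, 0.75]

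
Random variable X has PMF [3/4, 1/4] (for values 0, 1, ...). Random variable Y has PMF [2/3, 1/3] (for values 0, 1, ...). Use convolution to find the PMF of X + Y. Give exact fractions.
P(X+Y=k) = Σ_i P(X=i)·P(Y=k-i) — a convolution of [3/4, 1/4] and [2/3, 1/3]. P(X+Y=0) = (3/4)×(2/3) = 1/2; P(X+Y=1) = (3/4)×(1/3) + (1/4)×(2/3) = 1/4 + 1/6 = 5/12; P(X+Y=2) = (1/4)×(1/3) = 1/12. PMF: [1/2, 5/12, 1/12] (sums to 1 ✓)

[1/2, 5/12, 1/12]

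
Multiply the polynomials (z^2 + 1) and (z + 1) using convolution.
Ascending coefficients: a = [1, 0, 1], b = [1, 1]. c[0] = 1×1 = 1; c[1] = 1×1 + 0×1 = 1; c[2] = 0×1 + 1×1 = 1; c[3] = 1×1 = 1. Result coefficients: [1, 1, 1, 1] → z^3 + z^2 + z + 1

z^3 + z^2 + z + 1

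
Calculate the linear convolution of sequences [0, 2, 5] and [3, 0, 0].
y[0] = 0×3 = 0; y[1] = 0×0 + 2×3 = 6; y[2] = 0×0 + 2×0 + 5×3 = 15; y[3] = 2×0 + 5×0 = 0; y[4] = 5×0 = 0

[0, 6, 15, 0, 0]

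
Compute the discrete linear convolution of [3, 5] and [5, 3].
y[0] = 3×5 = 15; y[1] = 3×3 + 5×5 = 34; y[2] = 5×3 = 15

[15, 34, 15]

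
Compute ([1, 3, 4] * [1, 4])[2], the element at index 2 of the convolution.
Use y[k] = Σ_i a[i]·b[k-i] at k=2. y[2] = 3×4 + 4×1 = 16

16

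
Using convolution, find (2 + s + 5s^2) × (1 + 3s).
Ascending coefficients: a = [2, 1, 5], b = [1, 3]. c[0] = 2×1 = 2; c[1] = 2×3 + 1×1 = 7; c[2] = 1×3 + 5×1 = 8; c[3] = 5×3 = 15. Result coefficients: [2, 7, 8, 15] → 2 + 7s + 8s^2 + 15s^3

2 + 7s + 8s^2 + 15s^3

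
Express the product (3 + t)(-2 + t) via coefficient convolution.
Ascending coefficients: a = [3, 1], b = [-2, 1]. c[0] = 3×-2 = -6; c[1] = 3×1 + 1×-2 = 1; c[2] = 1×1 = 1. Result coefficients: [-6, 1, 1] → -6 + t + t^2

-6 + t + t^2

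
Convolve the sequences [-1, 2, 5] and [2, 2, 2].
y[0] = -1×2 = -2; y[1] = -1×2 + 2×2 = 2; y[2] = -1×2 + 2×2 + 5×2 = 12; y[3] = 2×2 + 5×2 = 14; y[4] = 5×2 = 10

[-2, 2, 12, 14, 10]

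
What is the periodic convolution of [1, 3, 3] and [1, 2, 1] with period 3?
Use y[k] = Σ_j u[j]·v[(k-j) mod 3]. y[0] = 1×1 + 3×1 + 3×2 = 10; y[1] = 1×2 + 3×1 + 3×1 = 8; y[2] = 1×1 + 3×2 + 3×1 = 10. Result: [10, 8, 10]

[10, 8, 10]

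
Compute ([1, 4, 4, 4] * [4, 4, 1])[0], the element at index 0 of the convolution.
Use y[k] = Σ_i a[i]·b[k-i] at k=0. y[0] = 1×4 = 4

4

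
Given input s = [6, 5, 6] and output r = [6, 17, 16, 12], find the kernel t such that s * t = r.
Output length 4 = len(s) + len(t) - 1 ⇒ len(t) = 2. Solve t forward using t[k] = (r[k] - Σ_{i≥1} s[i]·t[k-i]) / s[0]: t[0] = r[0] / s[0] = 6 / 6 = 1; t[1] = (r[1] - 5×1) / s[0] = (17 - 5×1) / 6 = 2. So t = [1, 2]. Forward-check [6, 5, 6] * [1, 2]: r[0] = 6×1 = 6; r[1] = 6×2 + 5×1 = 17; r[2] = 5×2 + 6×1 = 16; r[3] = 6×2 = 12 → [6, 17, 16, 12] ✓

[1, 2]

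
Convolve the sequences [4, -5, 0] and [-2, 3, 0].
y[0] = 4×-2 = -8; y[1] = 4×3 + -5×-2 = 22; y[2] = 4×0 + -5×3 + 0×-2 = -15; y[3] = -5×0 + 0×3 = 0; y[4] = 0×0 = 0

[-8, 22, -15, 0, 0]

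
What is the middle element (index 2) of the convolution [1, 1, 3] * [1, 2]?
Use y[k] = Σ_i a[i]·b[k-i] at k=2. y[2] = 1×2 + 3×1 = 5

5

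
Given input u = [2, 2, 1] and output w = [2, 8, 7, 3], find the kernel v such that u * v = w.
Output length 4 = len(u) + len(v) - 1 ⇒ len(v) = 2. Solve v forward using v[k] = (w[k] - Σ_{i≥1} u[i]·v[k-i]) / u[0]: v[0] = w[0] / u[0] = 2 / 2 = 1; v[1] = (w[1] - 2×1) / u[0] = (8 - 2×1) / 2 = 3. So v = [1, 3]. Forward-check [2, 2, 1] * [1, 3]: w[0] = 2×1 = 2; w[1] = 2×3 + 2×1 = 8; w[2] = 2×3 + 1×1 = 7; w[3] = 1×3 = 3 → [2, 8, 7, 3] ✓

[1, 3]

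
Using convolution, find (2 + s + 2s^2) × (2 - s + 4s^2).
Ascending coefficients: a = [2, 1, 2], b = [2, -1, 4]. c[0] = 2×2 = 4; c[1] = 2×-1 + 1×2 = 0; c[2] = 2×4 + 1×-1 + 2×2 = 11; c[3] = 1×4 + 2×-1 = 2; c[4] = 2×4 = 8. Result coefficients: [4, 0, 11, 2, 8] → 4 + 11s^2 + 2s^3 + 8s^4

4 + 11s^2 + 2s^3 + 8s^4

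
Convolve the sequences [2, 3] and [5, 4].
y[0] = 2×5 = 10; y[1] = 2×4 + 3×5 = 23; y[2] = 3×4 = 12

[10, 23, 12]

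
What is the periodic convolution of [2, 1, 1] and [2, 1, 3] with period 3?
Use y[k] = Σ_j x[j]·h[(k-j) mod 3]. y[0] = 2×2 + 1×3 + 1×1 = 8; y[1] = 2×1 + 1×2 + 1×3 = 7; y[2] = 2×3 + 1×1 + 1×2 = 9. Result: [8, 7, 9]

[8, 7, 9]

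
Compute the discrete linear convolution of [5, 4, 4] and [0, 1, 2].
y[0] = 5×0 = 0; y[1] = 5×1 + 4×0 = 5; y[2] = 5×2 + 4×1 + 4×0 = 14; y[3] = 4×2 + 4×1 = 12; y[4] = 4×2 = 8

[0, 5, 14, 12, 8]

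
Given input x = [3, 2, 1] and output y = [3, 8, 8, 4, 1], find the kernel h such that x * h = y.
Output length 5 = len(x) + len(h) - 1 ⇒ len(h) = 3. Solve h forward using h[k] = (y[k] - Σ_{i≥1} x[i]·h[k-i]) / x[0]: h[0] = y[0] / x[0] = 3 / 3 = 1; h[1] = (y[1] - 2×1) / x[0] = (8 - 2×1) / 3 = 2; h[2] = (y[2] - 2×2 - 1×1) / x[0] = (8 - 2×2 - 1×1) / 3 = 1. So h = [1, 2, 1]. Forward-check [3, 2, 1] * [1, 2, 1]: y[0] = 3×1 = 3; y[1] = 3×2 + 2×1 = 8; y[2] = 3×1 + 2×2 + 1×1 = 8; y[3] = 2×1 + 1×2 = 4; y[4] = 1×1 = 1 → [3, 8, 8, 4, 1] ✓

[1, 2, 1]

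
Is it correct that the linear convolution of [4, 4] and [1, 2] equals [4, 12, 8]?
Recompute linear convolution of [4, 4] and [1, 2]: y[0] = 4×1 = 4; y[1] = 4×2 + 4×1 = 12; y[2] = 4×2 = 8 → [4, 12, 8]. Given [4, 12, 8] matches, so answer: Yes

Yes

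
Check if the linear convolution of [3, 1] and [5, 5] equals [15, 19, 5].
Recompute linear convolution of [3, 1] and [5, 5]: y[0] = 3×5 = 15; y[1] = 3×5 + 1×5 = 20; y[2] = 1×5 = 5 → [15, 20, 5]. Compare to given [15, 19, 5]: they differ at index 1: given 19, correct 20, so answer: No

No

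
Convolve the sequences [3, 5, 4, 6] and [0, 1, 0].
y[0] = 3×0 = 0; y[1] = 3×1 + 5×0 = 3; y[2] = 3×0 + 5×1 + 4×0 = 5; y[3] = 5×0 + 4×1 + 6×0 = 4; y[4] = 4×0 + 6×1 = 6; y[5] = 6×0 = 0

[0, 3, 5, 4, 6, 0]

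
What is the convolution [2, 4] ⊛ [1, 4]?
y[0] = 2×1 = 2; y[1] = 2×4 + 4×1 = 12; y[2] = 4×4 = 16

[2, 12, 16]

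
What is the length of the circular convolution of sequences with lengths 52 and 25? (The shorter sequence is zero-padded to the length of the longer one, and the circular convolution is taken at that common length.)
Circular convolution (zero-padding the shorter input) has length max(m, n) = max(52, 25) = 52

52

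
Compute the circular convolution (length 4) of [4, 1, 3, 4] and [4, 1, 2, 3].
Use y[k] = Σ_j x[j]·h[(k-j) mod 4]. y[0] = 4×4 + 1×3 + 3×2 + 4×1 = 29; y[1] = 4×1 + 1×4 + 3×3 + 4×2 = 25; y[2] = 4×2 + 1×1 + 3×4 + 4×3 = 33; y[3] = 4×3 + 1×2 + 3×1 + 4×4 = 33. Result: [29, 25, 33, 33]

[29, 25, 33, 33]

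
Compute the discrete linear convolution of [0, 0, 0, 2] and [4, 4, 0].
y[0] = 0×4 = 0; y[1] = 0×4 + 0×4 = 0; y[2] = 0×0 + 0×4 + 0×4 = 0; y[3] = 0×0 + 0×4 + 2×4 = 8; y[4] = 0×0 + 2×4 = 8; y[5] = 2×0 = 0

[0, 0, 0, 8, 8, 0]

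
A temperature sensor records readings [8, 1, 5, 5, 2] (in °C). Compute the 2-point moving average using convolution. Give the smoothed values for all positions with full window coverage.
2-point moving average kernel = [1, 1]. Apply in 'valid' mode (full window coverage): avg[0] = (8 + 1) / 2 = 4.5; avg[1] = (1 + 5) / 2 = 3.0; avg[2] = (5 + 5) / 2 = 5.0; avg[3] = (5 + 2) / 2 = 3.5. Smoothed values: [4.5, 3.0, 5.0, 3.5]

[4.5, 3.0, 5.0, 3.5]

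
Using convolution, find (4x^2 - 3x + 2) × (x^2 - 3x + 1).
Ascending coefficients: a = [2, -3, 4], b = [1, -3, 1]. c[0] = 2×1 = 2; c[1] = 2×-3 + -3×1 = -9; c[2] = 2×1 + -3×-3 + 4×1 = 15; c[3] = -3×1 + 4×-3 = -15; c[4] = 4×1 = 4. Result coefficients: [2, -9, 15, -15, 4] → 4x^4 - 15x^3 + 15x^2 - 9x + 2

4x^4 - 15x^3 + 15x^2 - 9x + 2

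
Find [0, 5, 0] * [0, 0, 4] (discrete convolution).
y[0] = 0×0 = 0; y[1] = 0×0 + 5×0 = 0; y[2] = 0×4 + 5×0 + 0×0 = 0; y[3] = 5×4 + 0×0 = 20; y[4] = 0×4 = 0

[0, 0, 0, 20, 0]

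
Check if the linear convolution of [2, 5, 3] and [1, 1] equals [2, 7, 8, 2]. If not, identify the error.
Recompute linear convolution of [2, 5, 3] and [1, 1]: y[0] = 2×1 = 2; y[1] = 2×1 + 5×1 = 7; y[2] = 5×1 + 3×1 = 8; y[3] = 3×1 = 3 → [2, 7, 8, 3]. Compare to given [2, 7, 8, 2]: they differ at index 3: given 2, correct 3, so answer: No

No. Error at index 3: given 2, correct 3.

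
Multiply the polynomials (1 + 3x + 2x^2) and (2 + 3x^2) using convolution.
Ascending coefficients: a = [1, 3, 2], b = [2, 0, 3]. c[0] = 1×2 = 2; c[1] = 1×0 + 3×2 = 6; c[2] = 1×3 + 3×0 + 2×2 = 7; c[3] = 3×3 + 2×0 = 9; c[4] = 2×3 = 6. Result coefficients: [2, 6, 7, 9, 6] → 2 + 6x + 7x^2 + 9x^3 + 6x^4

2 + 6x + 7x^2 + 9x^3 + 6x^4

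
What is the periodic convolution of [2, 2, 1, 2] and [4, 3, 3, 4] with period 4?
Use y[k] = Σ_j f[j]·g[(k-j) mod 4]. y[0] = 2×4 + 2×4 + 1×3 + 2×3 = 25; y[1] = 2×3 + 2×4 + 1×4 + 2×3 = 24; y[2] = 2×3 + 2×3 + 1×4 + 2×4 = 24; y[3] = 2×4 + 2×3 + 1×3 + 2×4 = 25. Result: [25, 24, 24, 25]

[25, 24, 24, 25]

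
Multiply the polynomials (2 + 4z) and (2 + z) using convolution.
Ascending coefficients: a = [2, 4], b = [2, 1]. c[0] = 2×2 = 4; c[1] = 2×1 + 4×2 = 10; c[2] = 4×1 = 4. Result coefficients: [4, 10, 4] → 4 + 10z + 4z^2

4 + 10z + 4z^2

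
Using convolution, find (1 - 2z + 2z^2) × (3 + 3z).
Ascending coefficients: a = [1, -2, 2], b = [3, 3]. c[0] = 1×3 = 3; c[1] = 1×3 + -2×3 = -3; c[2] = -2×3 + 2×3 = 0; c[3] = 2×3 = 6. Result coefficients: [3, -3, 0, 6] → 3 - 3z + 6z^3

3 - 3z + 6z^3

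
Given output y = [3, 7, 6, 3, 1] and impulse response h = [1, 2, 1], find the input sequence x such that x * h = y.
Deconvolve y=[3, 7, 6, 3, 1] by h=[1, 2, 1]. Since h[0]=1, solve forward: x[0] = y[0] / 1 = 3; x[1] = (y[1] - 3×2) / 1 = 1; x[2] = (y[2] - 1×2 - 3×1) / 1 = 1. So x = [3, 1, 1]. Check by forward convolution: y[0] = 3×1 = 3; y[1] = 3×2 + 1×1 = 7; y[2] = 3×1 + 1×2 + 1×1 = 6; y[3] = 1×1 + 1×2 = 3; y[4] = 1×1 = 1

[3, 1, 1]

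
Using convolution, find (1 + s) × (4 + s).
Ascending coefficients: a = [1, 1], b = [4, 1]. c[0] = 1×4 = 4; c[1] = 1×1 + 1×4 = 5; c[2] = 1×1 = 1. Result coefficients: [4, 5, 1] → 4 + 5s + s^2

4 + 5s + s^2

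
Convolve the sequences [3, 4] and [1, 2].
y[0] = 3×1 = 3; y[1] = 3×2 + 4×1 = 10; y[2] = 4×2 = 8

[3, 10, 8]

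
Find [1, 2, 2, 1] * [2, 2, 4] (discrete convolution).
y[0] = 1×2 = 2; y[1] = 1×2 + 2×2 = 6; y[2] = 1×4 + 2×2 + 2×2 = 12; y[3] = 2×4 + 2×2 + 1×2 = 14; y[4] = 2×4 + 1×2 = 10; y[5] = 1×4 = 4

[2, 6, 12, 14, 10, 4]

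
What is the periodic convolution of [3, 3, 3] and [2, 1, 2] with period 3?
Use y[k] = Σ_j u[j]·v[(k-j) mod 3]. y[0] = 3×2 + 3×2 + 3×1 = 15; y[1] = 3×1 + 3×2 + 3×2 = 15; y[2] = 3×2 + 3×1 + 3×2 = 15. Result: [15, 15, 15]

[15, 15, 15]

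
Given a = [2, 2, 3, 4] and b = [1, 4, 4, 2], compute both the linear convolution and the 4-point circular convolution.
Linear: y_lin[0] = 2×1 = 2; y_lin[1] = 2×4 + 2×1 = 10; y_lin[2] = 2×4 + 2×4 + 3×1 = 19; y_lin[3] = 2×2 + 2×4 + 3×4 + 4×1 = 28; y_lin[4] = 2×2 + 3×4 + 4×4 = 32; y_lin[5] = 3×2 + 4×4 = 22; y_lin[6] = 4×2 = 8 → [2, 10, 19, 28, 32, 22, 8]. Circular (length 4): y[0] = 2×1 + 2×2 + 3×4 + 4×4 = 34; y[1] = 2×4 + 2×1 + 3×2 + 4×4 = 32; y[2] = 2×4 + 2×4 + 3×1 + 4×2 = 27; y[3] = 2×2 + 2×4 + 3×4 + 4×1 = 28 → [34, 32, 27, 28]

Linear: [2, 10, 19, 28, 32, 22, 8], Circular: [34, 32, 27, 28]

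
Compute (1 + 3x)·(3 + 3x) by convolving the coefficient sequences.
Ascending coefficients: a = [1, 3], b = [3, 3]. c[0] = 1×3 = 3; c[1] = 1×3 + 3×3 = 12; c[2] = 3×3 = 9. Result coefficients: [3, 12, 9] → 3 + 12x + 9x^2

3 + 12x + 9x^2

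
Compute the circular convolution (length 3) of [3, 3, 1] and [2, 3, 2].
Use y[k] = Σ_j s[j]·t[(k-j) mod 3]. y[0] = 3×2 + 3×2 + 1×3 = 15; y[1] = 3×3 + 3×2 + 1×2 = 17; y[2] = 3×2 + 3×3 + 1×2 = 17. Result: [15, 17, 17]

[15, 17, 17]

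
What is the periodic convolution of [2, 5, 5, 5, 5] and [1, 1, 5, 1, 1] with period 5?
Use y[k] = Σ_j a[j]·b[(k-j) mod 5]. y[0] = 2×1 + 5×1 + 5×1 + 5×5 + 5×1 = 42; y[1] = 2×1 + 5×1 + 5×1 + 5×1 + 5×5 = 42; y[2] = 2×5 + 5×1 + 5×1 + 5×1 + 5×1 = 30; y[3] = 2×1 + 5×5 + 5×1 + 5×1 + 5×1 = 42; y[4] = 2×1 + 5×1 + 5×5 + 5×1 + 5×1 = 42. Result: [42, 42, 30, 42, 42]

[42, 42, 30, 42, 42]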